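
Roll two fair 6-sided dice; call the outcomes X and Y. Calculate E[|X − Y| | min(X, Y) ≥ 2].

8/5

P(min(X, Y) ≥ 2) = 25/36.
Summing |X−Y|·P(x,y) over outcomes with min(X, Y) ≥ 2 gives 10/9.
E[|X − Y| | min(X, Y) ≥ 2] = (10/9) / (25/36) = 8/5.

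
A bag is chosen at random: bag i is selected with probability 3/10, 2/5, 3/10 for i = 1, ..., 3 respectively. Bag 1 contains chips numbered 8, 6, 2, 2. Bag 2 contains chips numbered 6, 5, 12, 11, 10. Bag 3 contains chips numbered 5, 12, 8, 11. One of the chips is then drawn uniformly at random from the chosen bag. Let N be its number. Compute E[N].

E[N | bag 1] = (8+6+2+2)/4 = 9/2.
E[N | bag 2] = (6+5+12+11+10)/5 = 44/5.
E[N | bag 3] = (5+12+8+11)/4 = 9.
E[N] = (3/10)·(9/2) + (2/5)·(44/5) + (3/10)·(9) = 757/100.

757/100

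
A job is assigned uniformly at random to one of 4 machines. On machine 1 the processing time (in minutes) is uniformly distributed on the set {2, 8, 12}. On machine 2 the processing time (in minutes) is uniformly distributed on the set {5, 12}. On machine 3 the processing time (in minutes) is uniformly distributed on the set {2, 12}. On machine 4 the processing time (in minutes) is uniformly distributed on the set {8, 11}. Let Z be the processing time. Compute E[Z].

97/12

E[Z | machine 1] = (2+8+12)/3 = 22/3.
E[Z | machine 2] = (5+12)/2 = 17/2.
E[Z | machine 3] = (2+12)/2 = 7.
E[Z | machine 4] = (8+11)/2 = 19/2.
By the law of total expectation,
E[Z] = (1/4)·(22/3) + (1/4)·(17/2) + (1/4)·(7) + (1/4)·(19/2) = 97/12.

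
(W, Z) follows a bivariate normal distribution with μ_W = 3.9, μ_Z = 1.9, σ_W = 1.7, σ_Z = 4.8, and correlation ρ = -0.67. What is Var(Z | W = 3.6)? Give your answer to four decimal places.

The conditional variance in a bivariate normal is σ_Z²(1 − ρ²), independent of x.
Var(Z | W=3.6) = (4.8)²·(1 − (-0.67)²) = 23.04·0.5511 = 12.6973.

12.6973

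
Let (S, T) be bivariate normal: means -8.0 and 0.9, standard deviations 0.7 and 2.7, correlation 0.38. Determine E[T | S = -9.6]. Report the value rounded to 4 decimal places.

For a bivariate normal, E[T | S=x] = μ_T + ρ·(σ_T/σ_S)·(x − μ_S).
E[T | S=-9.6] = 0.9 + (0.38)·(2.7/0.7)·(-9.6 − (-8.0)) = 0.9 + (1.4657)·(-1.6) = -1.4451.

-1.4451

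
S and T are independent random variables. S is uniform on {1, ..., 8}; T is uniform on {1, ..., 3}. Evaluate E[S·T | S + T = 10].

P(S + T = 10) = 1/12.
Summing ST·P(x,y) over outcomes with S + T = 10 gives 37/24.
E[S·T | S + T = 10] = (37/24) / (1/12) = 37/2.

37/2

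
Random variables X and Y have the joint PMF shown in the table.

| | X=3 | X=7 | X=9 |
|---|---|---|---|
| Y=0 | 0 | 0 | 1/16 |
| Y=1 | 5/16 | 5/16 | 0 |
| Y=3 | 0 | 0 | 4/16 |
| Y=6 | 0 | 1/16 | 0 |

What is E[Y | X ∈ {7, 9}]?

23/11

P(X ∈ {7, 9}) = 11/16.
Σ Y·P over the event = 1·(5/16) + 6·(1/16) + 0·(1/16) + 3·(4/16) = 23/16.
E[Y | X ∈ {7, 9}] = (23/16) / (11/16) = 23/11.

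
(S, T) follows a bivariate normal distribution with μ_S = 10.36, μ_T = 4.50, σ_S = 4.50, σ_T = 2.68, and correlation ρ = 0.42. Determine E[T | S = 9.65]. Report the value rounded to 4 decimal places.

For a bivariate normal, E[T | S=x] = μ_T + ρ·(σ_T/σ_S)·(x − μ_S).
E[T | S=9.65] = 4.50 + (0.42)·(2.68/4.50)·(9.65 − (10.36)) = 4.50 + (0.25013)·(-0.71) = 4.3224.

4.3224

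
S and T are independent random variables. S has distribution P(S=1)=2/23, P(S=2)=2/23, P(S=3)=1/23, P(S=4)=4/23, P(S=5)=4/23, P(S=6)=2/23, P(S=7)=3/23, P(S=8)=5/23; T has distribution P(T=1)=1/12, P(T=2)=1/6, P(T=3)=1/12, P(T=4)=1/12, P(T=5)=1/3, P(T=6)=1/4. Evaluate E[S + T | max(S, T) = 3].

P(max(S, T) = 3) = 2/69.
Summing (S+T)·P(x,y) over outcomes with max(S, T) = 3 gives 19/138.
E[S + T | max(S, T) = 3] = (19/138) / (2/69) = 19/4.

19/4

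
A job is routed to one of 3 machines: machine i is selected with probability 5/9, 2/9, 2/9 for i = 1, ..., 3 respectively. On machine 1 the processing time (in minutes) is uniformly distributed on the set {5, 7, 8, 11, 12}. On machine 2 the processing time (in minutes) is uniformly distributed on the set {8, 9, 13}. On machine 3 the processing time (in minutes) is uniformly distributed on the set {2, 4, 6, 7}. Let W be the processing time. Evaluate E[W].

E[W | machine 1] = (5+7+8+11+12)/5 = 43/5.
E[W | machine 2] = (8+9+13)/3 = 10.
E[W | machine 3] = (2+4+6+7)/4 = 19/4.
By the law of total expectation,
E[W] = (5/9)·(43/5) + (2/9)·(10) + (2/9)·(19/4) = 145/18.

145/18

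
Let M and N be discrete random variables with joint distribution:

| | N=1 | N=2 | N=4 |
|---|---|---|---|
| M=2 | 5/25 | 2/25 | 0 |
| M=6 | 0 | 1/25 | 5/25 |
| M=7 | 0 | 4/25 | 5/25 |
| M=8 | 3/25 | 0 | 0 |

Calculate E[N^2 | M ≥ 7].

P(M ≥ 7) = 12/25.
Σ N^2·P over the event = 4·(4/25) + 16·(5/25) + 1·(3/25) = 99/25.
E[N^2 | M ≥ 7] = (99/25) / (12/25) = 33/4.

33/4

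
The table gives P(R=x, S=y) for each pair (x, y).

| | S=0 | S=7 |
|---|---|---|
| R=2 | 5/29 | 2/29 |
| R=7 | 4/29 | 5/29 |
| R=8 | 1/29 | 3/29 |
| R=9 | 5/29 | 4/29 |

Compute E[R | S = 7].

P(S = 7) = 14/29.
Summing R·P(R=x,S=y) over the conditioning event gives 99/29.
E[R | S = 7] = (99/29) / (14/29) = 99/14.

99/14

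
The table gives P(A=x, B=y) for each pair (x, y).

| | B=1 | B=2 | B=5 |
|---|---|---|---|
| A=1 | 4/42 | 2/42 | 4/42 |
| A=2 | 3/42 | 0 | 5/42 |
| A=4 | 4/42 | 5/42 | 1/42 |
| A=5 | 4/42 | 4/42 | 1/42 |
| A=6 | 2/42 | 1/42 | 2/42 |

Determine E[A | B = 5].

P(B = 5) = 13/42.
Σ A·P over the event = 1·(4/42) + 2·(5/42) + 4·(1/42) + 5·(1/42) + 6·(2/42) = 5/6.
E[A | B = 5] = (5/6) / (13/42) = 35/13.

35/13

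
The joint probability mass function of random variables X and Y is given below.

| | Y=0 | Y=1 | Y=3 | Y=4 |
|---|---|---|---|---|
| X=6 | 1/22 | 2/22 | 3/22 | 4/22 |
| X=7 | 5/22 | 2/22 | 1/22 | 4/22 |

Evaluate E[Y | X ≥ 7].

P(X ≥ 7) = 6/11.
Summing Y·P(X=x,Y=y) over the conditioning event gives 21/22.
E[Y | X ≥ 7] = (21/22) / (6/11) = 7/4.

7/4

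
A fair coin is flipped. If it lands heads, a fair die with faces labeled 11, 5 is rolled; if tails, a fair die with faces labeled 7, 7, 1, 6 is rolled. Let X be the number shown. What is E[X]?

53/8

E[X | heads] = (11+5)/2 = 8.
E[X | tails] = (7+7+1+6)/4 = 21/4.
By the law of total expectation,
E[X] = (1/2)·(8) + (1/2)·(21/4) = 53/8.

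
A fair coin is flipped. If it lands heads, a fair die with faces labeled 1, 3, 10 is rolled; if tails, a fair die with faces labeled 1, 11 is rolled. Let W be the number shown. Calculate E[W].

16/3

E[W | heads] = (1+3+10)/3 = 14/3.
E[W | tails] = (1+11)/2 = 6.
By the law of total expectation,
E[W] = (1/2)·(14/3) + (1/2)·(6) = 16/3.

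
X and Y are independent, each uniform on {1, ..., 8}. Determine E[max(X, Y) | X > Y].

P(X > Y) = 7/16.
Summing max(X,Y)·P(x,y) over outcomes with X > Y gives 21/8.
E[max(X, Y) | X > Y] = (21/8) / (7/16) = 6.

6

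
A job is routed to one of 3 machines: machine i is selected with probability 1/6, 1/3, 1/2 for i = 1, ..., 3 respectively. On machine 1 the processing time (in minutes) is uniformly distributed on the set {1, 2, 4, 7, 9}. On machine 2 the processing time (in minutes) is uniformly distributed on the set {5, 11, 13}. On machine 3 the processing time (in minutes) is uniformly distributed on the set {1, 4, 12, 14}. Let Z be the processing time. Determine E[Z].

E[Z | machine 1] = (1+2+4+7+9)/5 = 23/5.
E[Z | machine 2] = (5+11+13)/3 = 29/3.
E[Z | machine 3] = (1+4+12+14)/4 = 31/4.
E[Z] = (1/6)·(23/5) + (1/3)·(29/3) + (1/2)·(31/4) = 2831/360.

2831/360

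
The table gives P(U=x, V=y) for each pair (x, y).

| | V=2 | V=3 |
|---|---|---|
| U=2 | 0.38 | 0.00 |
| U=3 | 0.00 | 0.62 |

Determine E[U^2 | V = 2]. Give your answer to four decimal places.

4.0000

P(V = 2) = 0.38.
Σ U^2·P over the event = 4·(0.38) = 1.52.
E[U^2 | V = 2] = (1.52) / (0.38) = 4.0000.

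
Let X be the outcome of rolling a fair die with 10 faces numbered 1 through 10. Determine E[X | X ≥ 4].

Given X ≥ 4, X is equally likely to be any of {4, 5, 6, 7, 8, 9, 10}.
E[X | X ≥ 4] = (4 + 5 + 6 + 7 + 8 + 9 + 10) / 7 = 7.

7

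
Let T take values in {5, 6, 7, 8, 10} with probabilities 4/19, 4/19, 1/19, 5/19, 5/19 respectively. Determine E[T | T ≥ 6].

121/15

P(T ≥ 6) = 15/19.
Σ over the event: 6·4/19 + 7·1/19 + 8·5/19 + 10·5/19 = 121/19.
E[T | T ≥ 6] = (121/19) / (15/19) = 121/15.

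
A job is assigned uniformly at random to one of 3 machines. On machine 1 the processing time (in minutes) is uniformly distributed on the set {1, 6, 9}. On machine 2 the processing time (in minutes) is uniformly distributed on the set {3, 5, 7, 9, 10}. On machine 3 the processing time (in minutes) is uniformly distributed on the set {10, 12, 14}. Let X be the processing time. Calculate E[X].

E[X | machine 1] = (1+6+9)/3 = 16/3.
E[X | machine 2] = (3+5+7+9+10)/5 = 34/5.
E[X | machine 3] = (10+12+14)/3 = 12.
By the law of total expectation,
E[X] = (1/3)·(16/3) + (1/3)·(34/5) + (1/3)·(12) = 362/45.

362/45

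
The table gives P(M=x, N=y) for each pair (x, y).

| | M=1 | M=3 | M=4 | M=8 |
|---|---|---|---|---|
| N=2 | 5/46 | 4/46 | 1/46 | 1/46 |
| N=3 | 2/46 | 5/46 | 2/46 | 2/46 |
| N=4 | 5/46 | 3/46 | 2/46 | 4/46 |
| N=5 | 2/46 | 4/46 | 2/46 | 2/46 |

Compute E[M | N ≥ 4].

P(N ≥ 4) = 12/23.
Σ M·P over the event = 1·(5/46) + 1·(2/46) + 3·(3/46) + 3·(4/46) + 4·(2/46) + 4·(2/46) + 8·(4/46) + 8·(2/46) = 2.
E[M | N ≥ 4] = (2) / (12/23) = 23/6.

23/6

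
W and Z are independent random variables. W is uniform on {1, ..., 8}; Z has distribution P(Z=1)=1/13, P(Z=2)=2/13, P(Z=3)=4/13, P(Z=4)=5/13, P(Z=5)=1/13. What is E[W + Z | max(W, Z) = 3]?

74/15

P(max(W, Z) = 3) = 15/104.
Summing (W+Z)·P(x,y) over outcomes with max(W, Z) = 3 gives 37/52.
E[W + Z | max(W, Z) = 3] = (37/52) / (15/104) = 74/15.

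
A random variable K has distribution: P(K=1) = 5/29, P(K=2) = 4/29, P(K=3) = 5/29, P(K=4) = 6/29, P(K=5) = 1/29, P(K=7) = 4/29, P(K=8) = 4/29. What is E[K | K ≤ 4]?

P(K ≤ 4) = 20/29.
Σ over the event: 1·5/29 + 2·4/29 + 3·5/29 + 4·6/29 = 52/29.
E[K | K ≤ 4] = (52/29) / (20/29) = 13/5.

13/5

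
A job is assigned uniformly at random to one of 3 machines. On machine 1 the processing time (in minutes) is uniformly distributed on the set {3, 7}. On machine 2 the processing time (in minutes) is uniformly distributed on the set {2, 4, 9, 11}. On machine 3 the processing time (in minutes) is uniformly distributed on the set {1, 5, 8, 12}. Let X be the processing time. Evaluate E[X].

E[X | machine 1] = (3+7)/2 = 5.
E[X | machine 2] = (2+4+9+11)/4 = 13/2.
E[X | machine 3] = (1+5+8+12)/4 = 13/2.
E[X] = (1/3)·(5) + (1/3)·(13/2) + (1/3)·(13/2) = 6.

6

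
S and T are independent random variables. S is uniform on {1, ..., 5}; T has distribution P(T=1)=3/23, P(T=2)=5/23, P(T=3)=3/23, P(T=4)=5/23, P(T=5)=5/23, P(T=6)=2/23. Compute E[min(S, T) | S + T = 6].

37/21

P(S + T = 6) = 21/115.
Summing min(S,T)·P(x,y) over outcomes with S + T = 6 gives 37/115.
E[min(S, T) | S + T = 6] = (37/115) / (21/115) = 37/21.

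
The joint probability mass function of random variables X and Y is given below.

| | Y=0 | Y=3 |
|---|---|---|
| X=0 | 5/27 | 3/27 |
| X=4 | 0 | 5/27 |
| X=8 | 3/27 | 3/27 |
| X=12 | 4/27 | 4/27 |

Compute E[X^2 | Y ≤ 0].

64

P(Y ≤ 0) = 4/9.
Summing X^2·P(X=x,Y=y) over the conditioning event gives 256/9.
E[X^2 | Y ≤ 0] = (256/9) / (4/9) = 64.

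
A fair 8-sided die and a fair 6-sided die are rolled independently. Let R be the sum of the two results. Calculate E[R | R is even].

P(R is even) = 1/2.
Σ over the event: 2·1/48 + 4·1/16 + 6·5/48 + 8·1/8 + 10·5/48 + 12·1/16 + 14·1/48 = 4.
E[R | R is even] = (4) / (1/2) = 8.

8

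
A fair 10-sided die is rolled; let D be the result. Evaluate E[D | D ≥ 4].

Given D ≥ 4, D is equally likely to be any of {4, 5, 6, 7, 8, 9, 10}.
E[D | D ≥ 4] = (4 + 5 + 6 + 7 + 8 + 9 + 10) / 7 = 7.

7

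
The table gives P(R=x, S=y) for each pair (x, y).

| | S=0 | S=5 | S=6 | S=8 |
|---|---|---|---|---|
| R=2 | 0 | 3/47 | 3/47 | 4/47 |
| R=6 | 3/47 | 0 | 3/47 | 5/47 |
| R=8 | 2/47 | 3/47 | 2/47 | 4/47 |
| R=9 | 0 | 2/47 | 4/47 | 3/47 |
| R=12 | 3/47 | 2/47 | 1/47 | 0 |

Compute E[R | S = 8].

97/16

P(S = 8) = 16/47.
Σ R·P over the event = 2·(4/47) + 6·(5/47) + 8·(4/47) + 9·(3/47) = 97/47.
E[R | S = 8] = (97/47) / (16/47) = 97/16.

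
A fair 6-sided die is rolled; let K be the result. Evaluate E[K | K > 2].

9/2

Given K > 2, K is equally likely to be any of {3, 4, 5, 6}.
E[K | K > 2] = (3 + 4 + 5 + 6) / 4 = 9/2.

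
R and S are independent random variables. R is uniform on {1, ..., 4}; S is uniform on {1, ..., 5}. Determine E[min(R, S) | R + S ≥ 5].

P(R + S ≥ 5) = 7/10.
Summing min(R,S)·P(x,y) over outcomes with R + S ≥ 5 gives 33/20.
E[min(R, S) | R + S ≥ 5] = (33/20) / (7/10) = 33/14.

33/14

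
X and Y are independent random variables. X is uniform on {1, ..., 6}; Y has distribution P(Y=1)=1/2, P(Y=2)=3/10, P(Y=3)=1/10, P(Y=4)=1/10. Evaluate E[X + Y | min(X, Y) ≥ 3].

8

P(min(X, Y) ≥ 3) = 2/15.
Summing (X+Y)·P(x,y) over outcomes with min(X, Y) ≥ 3 gives 16/15.
E[X + Y | min(X, Y) ≥ 3] = (16/15) / (2/15) = 8.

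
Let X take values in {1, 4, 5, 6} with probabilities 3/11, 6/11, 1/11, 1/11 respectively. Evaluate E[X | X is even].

P(X is even) = 7/11.
Σ over the event: 4·6/11 + 6·1/11 = 30/11.
E[X | X is even] = (30/11) / (7/11) = 30/7.

30/7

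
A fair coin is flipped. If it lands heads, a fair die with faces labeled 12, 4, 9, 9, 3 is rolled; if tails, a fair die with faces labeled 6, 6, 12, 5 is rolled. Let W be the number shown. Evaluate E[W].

E[W | heads] = (12+4+9+9+3)/5 = 37/5.
E[W | tails] = (6+6+12+5)/4 = 29/4.
By the law of total expectation,
E[W] = (1/2)·(37/5) + (1/2)·(29/4) = 293/40.

293/40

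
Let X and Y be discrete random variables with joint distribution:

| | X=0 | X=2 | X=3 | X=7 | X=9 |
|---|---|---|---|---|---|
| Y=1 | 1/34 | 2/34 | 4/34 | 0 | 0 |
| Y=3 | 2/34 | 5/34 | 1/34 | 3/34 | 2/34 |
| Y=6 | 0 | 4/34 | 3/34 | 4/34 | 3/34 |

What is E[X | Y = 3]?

4

P(Y = 3) = 13/34.
Σ X·P over the event = 0·(2/34) + 2·(5/34) + 3·(1/34) + 7·(3/34) + 9·(2/34) = 26/17.
E[X | Y = 3] = (26/17) / (13/34) = 4.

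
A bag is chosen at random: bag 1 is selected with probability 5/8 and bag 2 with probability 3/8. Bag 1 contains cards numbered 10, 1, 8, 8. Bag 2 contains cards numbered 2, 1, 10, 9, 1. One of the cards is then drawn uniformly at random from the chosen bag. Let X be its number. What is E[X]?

951/160

E[X | bag 1] = (10+1+8+8)/4 = 27/4.
E[X | bag 2] = (2+1+10+9+1)/5 = 23/5.
E[X] = (5/8)·(27/4) + (3/8)·(23/5) = 951/160.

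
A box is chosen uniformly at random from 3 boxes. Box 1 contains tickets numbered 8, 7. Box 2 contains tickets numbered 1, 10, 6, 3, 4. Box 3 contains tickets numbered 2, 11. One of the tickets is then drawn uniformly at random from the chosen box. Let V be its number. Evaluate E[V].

94/15

E[V | box 1] = (8+7)/2 = 15/2.
E[V | box 2] = (1+10+6+3+4)/5 = 24/5.
E[V | box 3] = (2+11)/2 = 13/2.
By the law of total expectation,
E[V] = (1/3)·(15/2) + (1/3)·(24/5) + (1/3)·(13/2) = 94/15.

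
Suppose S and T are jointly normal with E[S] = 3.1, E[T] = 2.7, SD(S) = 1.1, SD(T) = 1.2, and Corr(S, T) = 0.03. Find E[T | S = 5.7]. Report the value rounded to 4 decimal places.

The regression of T on S has slope ρ·σ_T/σ_S and passes through (μ_S, μ_T).
E[T | S=5.7] = 2.7 + (0.03)·(1.2/1.1)·(5.7 − (3.1)) = 2.7 + (0.032727)·(2.6) = 2.7851.

2.7851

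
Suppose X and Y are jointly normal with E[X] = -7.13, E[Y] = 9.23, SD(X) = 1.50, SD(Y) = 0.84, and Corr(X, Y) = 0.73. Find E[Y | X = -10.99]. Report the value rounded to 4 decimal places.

7.6520

The regression of Y on X has slope ρ·σ_Y/σ_X and passes through (μ_X, μ_Y).
E[Y | X=-10.99] = 9.23 + (0.73)·(0.84/1.50)·(-10.99 − (-7.13)) = 9.23 + (0.4088)·(-3.86) = 7.6520.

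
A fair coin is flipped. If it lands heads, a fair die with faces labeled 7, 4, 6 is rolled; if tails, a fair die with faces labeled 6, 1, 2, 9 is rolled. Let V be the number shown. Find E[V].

E[V | heads] = (7+4+6)/3 = 17/3.
E[V | tails] = (6+1+2+9)/4 = 9/2.
By the law of total expectation,
E[V] = (1/2)·(17/3) + (1/2)·(9/2) = 61/12.

61/12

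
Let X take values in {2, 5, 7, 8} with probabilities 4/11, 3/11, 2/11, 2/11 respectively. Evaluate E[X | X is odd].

P(X is odd) = 5/11.
Σ over the event: 5·3/11 + 7·2/11 = 29/11.
E[X | X is odd] = (29/11) / (5/11) = 29/5.

29/5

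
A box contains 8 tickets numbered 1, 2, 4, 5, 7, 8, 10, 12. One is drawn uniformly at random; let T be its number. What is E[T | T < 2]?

1

P(T < 2) = 1/8.
Σ over the event: 1·1/8 = 1/8.
E[T | T < 2] = (1/8) / (1/8) = 1.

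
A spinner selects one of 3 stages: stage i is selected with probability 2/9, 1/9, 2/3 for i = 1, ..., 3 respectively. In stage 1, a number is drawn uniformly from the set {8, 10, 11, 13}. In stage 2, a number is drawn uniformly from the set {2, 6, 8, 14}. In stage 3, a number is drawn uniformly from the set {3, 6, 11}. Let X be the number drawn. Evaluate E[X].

137/18

E[X | stage 1] = (8+10+11+13)/4 = 21/2.
E[X | stage 2] = (2+6+8+14)/4 = 15/2.
E[X | stage 3] = (3+6+11)/3 = 20/3.
E[X] = (2/9)·(21/2) + (1/9)·(15/2) + (2/3)·(20/3) = 137/18.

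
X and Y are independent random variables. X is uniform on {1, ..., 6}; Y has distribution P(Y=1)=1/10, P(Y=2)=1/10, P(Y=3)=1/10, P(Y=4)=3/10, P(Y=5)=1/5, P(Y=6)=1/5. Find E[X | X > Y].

P(X > Y) = 1/3.
Summing X·P(x,y) over outcomes with X > Y gives 49/30.
E[X | X > Y] = (49/30) / (1/3) = 49/10.

49/10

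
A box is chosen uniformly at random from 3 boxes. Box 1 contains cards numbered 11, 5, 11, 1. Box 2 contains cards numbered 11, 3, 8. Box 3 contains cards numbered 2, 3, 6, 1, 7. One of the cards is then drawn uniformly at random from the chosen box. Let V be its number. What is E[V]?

E[V | box 1] = (11+5+11+1)/4 = 7.
E[V | box 2] = (11+3+8)/3 = 22/3.
E[V | box 3] = (2+3+6+1+7)/5 = 19/5.
By the law of total expectation,
E[V] = (1/3)·(7) + (1/3)·(22/3) + (1/3)·(19/5) = 272/45.

272/45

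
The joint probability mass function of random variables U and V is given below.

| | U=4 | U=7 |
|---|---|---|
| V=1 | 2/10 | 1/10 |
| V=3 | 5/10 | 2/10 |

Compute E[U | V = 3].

34/7

P(V = 3) = 7/10.
Σ U·P over the event = 4·(5/10) + 7·(2/10) = 17/5.
E[U | V = 3] = (17/5) / (7/10) = 34/7.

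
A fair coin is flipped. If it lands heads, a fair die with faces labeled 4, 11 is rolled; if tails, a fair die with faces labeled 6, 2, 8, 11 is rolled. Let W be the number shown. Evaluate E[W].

E[W | heads] = (4+11)/2 = 15/2.
E[W | tails] = (6+2+8+11)/4 = 27/4.
E[W] = (1/2)·(15/2) + (1/2)·(27/4) = 57/8.

57/8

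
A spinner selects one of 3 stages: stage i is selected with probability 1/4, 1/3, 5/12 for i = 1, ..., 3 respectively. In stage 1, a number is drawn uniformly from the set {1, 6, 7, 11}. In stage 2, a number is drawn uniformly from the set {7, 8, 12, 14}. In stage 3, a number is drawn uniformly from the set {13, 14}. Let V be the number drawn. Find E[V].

E[V | stage 1] = (1+6+7+11)/4 = 25/4.
E[V | stage 2] = (7+8+12+14)/4 = 41/4.
E[V | stage 3] = (13+14)/2 = 27/2.
E[V] = (1/4)·(25/4) + (1/3)·(41/4) + (5/12)·(27/2) = 509/48.

509/48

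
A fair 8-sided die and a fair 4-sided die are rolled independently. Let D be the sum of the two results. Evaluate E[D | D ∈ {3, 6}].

5

P(D ∈ {3, 6}) = 3/16.
Σ over the event: 3·1/16 + 6·1/8 = 15/16.
E[D | D ∈ {3, 6}] = (15/16) / (3/16) = 5.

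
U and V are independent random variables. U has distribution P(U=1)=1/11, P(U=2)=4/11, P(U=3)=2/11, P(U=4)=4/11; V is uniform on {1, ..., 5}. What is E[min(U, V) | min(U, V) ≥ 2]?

P(min(U, V) ≥ 2) = 8/11.
Summing min(U,V)·P(x,y) over outcomes with min(U, V) ≥ 2 gives 106/55.
E[min(U, V) | min(U, V) ≥ 2] = (106/55) / (8/11) = 53/20.

53/20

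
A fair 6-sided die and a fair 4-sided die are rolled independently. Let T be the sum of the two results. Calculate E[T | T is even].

6

P(T is even) = 1/2.
Σ over the event: 2·1/24 + 4·1/8 + 6·1/6 + 8·1/8 + 10·1/24 = 3.
E[T | T is even] = (3) / (1/2) = 6.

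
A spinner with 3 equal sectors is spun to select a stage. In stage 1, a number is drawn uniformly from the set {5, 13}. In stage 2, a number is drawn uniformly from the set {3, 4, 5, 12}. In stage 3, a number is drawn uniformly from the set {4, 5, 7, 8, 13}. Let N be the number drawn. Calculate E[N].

E[N | stage 1] = (5+13)/2 = 9.
E[N | stage 2] = (3+4+5+12)/4 = 6.
E[N | stage 3] = (4+5+7+8+13)/5 = 37/5.
E[N] = (1/3)·(9) + (1/3)·(6) + (1/3)·(37/5) = 112/15.

112/15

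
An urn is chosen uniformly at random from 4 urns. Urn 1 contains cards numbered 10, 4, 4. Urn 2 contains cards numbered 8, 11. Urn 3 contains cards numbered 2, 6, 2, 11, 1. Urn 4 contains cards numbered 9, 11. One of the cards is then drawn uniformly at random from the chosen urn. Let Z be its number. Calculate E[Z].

E[Z | urn 1] = (10+4+4)/3 = 6.
E[Z | urn 2] = (8+11)/2 = 19/2.
E[Z | urn 3] = (2+6+2+11+1)/5 = 22/5.
E[Z | urn 4] = (9+11)/2 = 10.
By the law of total expectation,
E[Z] = (1/4)·(6) + (1/4)·(19/2) + (1/4)·(22/5) + (1/4)·(10) = 299/40.

299/40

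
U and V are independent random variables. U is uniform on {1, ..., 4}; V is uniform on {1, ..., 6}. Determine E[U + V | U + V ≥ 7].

8

Outcomes with U + V ≥ 7: (1,6), (2,5), (2,6), (3,4), (3,5), (3,6), (4,3), (4,4), (4,5), (4,6), each with probability 1/24.
E[U + V | U + V ≥ 7] = (7 + 7 + 8 + 7 + 8 + 9 + 7 + 8 + 9 + 10) / 10 = 8.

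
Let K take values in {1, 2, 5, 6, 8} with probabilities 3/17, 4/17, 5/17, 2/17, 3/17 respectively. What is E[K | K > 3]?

P(K > 3) = 10/17.
Σ over the event: 5·5/17 + 6·2/17 + 8·3/17 = 61/17.
E[K | K > 3] = (61/17) / (10/17) = 61/10.

61/10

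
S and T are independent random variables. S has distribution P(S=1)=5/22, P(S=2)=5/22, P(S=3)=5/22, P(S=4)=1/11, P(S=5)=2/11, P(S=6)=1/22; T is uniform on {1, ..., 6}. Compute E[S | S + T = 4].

P(S + T = 4) = 5/44.
Summing S·P(x,y) over outcomes with S + T = 4 gives 5/22.
E[S | S + T = 4] = (5/22) / (5/44) = 2.

2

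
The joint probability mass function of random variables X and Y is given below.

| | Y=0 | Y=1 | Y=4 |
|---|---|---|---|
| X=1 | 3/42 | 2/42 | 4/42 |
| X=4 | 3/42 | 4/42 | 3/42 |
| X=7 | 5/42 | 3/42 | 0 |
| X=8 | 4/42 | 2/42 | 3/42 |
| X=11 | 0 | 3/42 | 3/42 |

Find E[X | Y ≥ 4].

73/13

P(Y ≥ 4) = 13/42.
Summing X·P(X=x,Y=y) over the conditioning event gives 73/42.
E[X | Y ≥ 4] = (73/42) / (13/42) = 73/13.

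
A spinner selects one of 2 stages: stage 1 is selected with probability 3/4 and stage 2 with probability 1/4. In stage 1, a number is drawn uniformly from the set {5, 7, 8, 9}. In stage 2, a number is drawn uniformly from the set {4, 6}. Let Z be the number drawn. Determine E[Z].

E[Z | stage 1] = (5+7+8+9)/4 = 29/4.
E[Z | stage 2] = (4+6)/2 = 5.
By the law of total expectation,
E[Z] = (3/4)·(29/4) + (1/4)·(5) = 107/16.

107/16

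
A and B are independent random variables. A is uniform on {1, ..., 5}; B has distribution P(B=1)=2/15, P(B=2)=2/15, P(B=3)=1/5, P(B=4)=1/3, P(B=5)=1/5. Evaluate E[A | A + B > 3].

P(A + B > 3) = 23/25.
Summing A·P(x,y) over outcomes with A + B > 3 gives 217/75.
E[A | A + B > 3] = (217/75) / (23/25) = 217/69.

217/69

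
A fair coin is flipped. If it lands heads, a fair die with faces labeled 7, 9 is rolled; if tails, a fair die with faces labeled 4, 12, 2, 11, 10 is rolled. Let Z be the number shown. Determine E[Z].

79/10

E[Z | heads] = (7+9)/2 = 8.
E[Z | tails] = (4+12+2+11+10)/5 = 39/5.
By the law of total expectation,
E[Z] = (1/2)·(8) + (1/2)·(39/5) = 79/10.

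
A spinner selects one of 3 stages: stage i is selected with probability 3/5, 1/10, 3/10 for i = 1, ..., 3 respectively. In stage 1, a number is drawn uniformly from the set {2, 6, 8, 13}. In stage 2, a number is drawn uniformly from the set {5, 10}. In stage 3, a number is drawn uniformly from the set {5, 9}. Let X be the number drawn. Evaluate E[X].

36/5

E[X | stage 1] = (2+6+8+13)/4 = 29/4.
E[X | stage 2] = (5+10)/2 = 15/2.
E[X | stage 3] = (5+9)/2 = 7.
By the law of total expectation,
E[X] = (3/5)·(29/4) + (1/10)·(15/2) + (3/10)·(7) = 36/5.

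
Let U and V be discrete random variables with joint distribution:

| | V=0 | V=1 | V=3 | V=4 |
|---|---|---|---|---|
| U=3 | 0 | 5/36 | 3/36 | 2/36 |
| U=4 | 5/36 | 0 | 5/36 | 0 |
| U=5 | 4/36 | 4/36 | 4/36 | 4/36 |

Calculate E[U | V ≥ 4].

P(V ≥ 4) = 1/6.
Summing U·P(U=x,V=y) over the conditioning event gives 13/18.
E[U | V ≥ 4] = (13/18) / (1/6) = 13/3.

13/3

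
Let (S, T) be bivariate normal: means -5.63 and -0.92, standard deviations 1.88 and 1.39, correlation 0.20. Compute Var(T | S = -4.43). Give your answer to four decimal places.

1.8548

Var(T | S=x) = (1 − ρ²)·σ_T².
Var(T | S=-4.43) = (1.39)²·(1 − (0.20)²) = 1.9321·0.96 = 1.8548.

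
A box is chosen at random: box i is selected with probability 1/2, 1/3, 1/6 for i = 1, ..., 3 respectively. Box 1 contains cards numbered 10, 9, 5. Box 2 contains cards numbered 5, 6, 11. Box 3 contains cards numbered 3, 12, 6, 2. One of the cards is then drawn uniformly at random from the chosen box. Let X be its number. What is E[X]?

E[X | box 1] = (10+9+5)/3 = 8.
E[X | box 2] = (5+6+11)/3 = 22/3.
E[X | box 3] = (3+12+6+2)/4 = 23/4.
E[X] = (1/2)·(8) + (1/3)·(22/3) + (1/6)·(23/4) = 533/72.

533/72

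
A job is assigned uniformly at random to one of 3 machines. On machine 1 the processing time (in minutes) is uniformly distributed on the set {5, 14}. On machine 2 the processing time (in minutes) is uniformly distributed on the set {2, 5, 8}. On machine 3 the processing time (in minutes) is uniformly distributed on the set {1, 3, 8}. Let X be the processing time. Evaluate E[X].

E[X | machine 1] = (5+14)/2 = 19/2.
E[X | machine 2] = (2+5+8)/3 = 5.
E[X | machine 3] = (1+3+8)/3 = 4.
By the law of total expectation,
E[X] = (1/3)·(19/2) + (1/3)·(5) + (1/3)·(4) = 37/6.

37/6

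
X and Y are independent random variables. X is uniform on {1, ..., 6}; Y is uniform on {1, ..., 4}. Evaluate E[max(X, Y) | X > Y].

P(X > Y) = 7/12.
Summing max(X,Y)·P(x,y) over outcomes with X > Y gives 8/3.
E[max(X, Y) | X > Y] = (8/3) / (7/12) = 32/7.

32/7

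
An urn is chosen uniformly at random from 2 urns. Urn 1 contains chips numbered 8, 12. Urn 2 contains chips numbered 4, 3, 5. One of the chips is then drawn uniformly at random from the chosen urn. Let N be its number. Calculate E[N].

E[N | urn 1] = (8+12)/2 = 10.
E[N | urn 2] = (4+3+5)/3 = 4.
By the law of total expectation,
E[N] = (1/2)·(10) + (1/2)·(4) = 7.

7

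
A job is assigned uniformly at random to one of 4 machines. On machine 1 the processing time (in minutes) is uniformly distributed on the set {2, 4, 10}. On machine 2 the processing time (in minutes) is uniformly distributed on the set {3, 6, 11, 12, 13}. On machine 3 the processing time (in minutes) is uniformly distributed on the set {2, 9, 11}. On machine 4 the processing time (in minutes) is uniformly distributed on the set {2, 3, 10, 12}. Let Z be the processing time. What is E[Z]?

E[Z | machine 1] = (2+4+10)/3 = 16/3.
E[Z | machine 2] = (3+6+11+12+13)/5 = 9.
E[Z | machine 3] = (2+9+11)/3 = 22/3.
E[Z | machine 4] = (2+3+10+12)/4 = 27/4.
E[Z] = (1/4)·(16/3) + (1/4)·(9) + (1/4)·(22/3) + (1/4)·(27/4) = 341/48.

341/48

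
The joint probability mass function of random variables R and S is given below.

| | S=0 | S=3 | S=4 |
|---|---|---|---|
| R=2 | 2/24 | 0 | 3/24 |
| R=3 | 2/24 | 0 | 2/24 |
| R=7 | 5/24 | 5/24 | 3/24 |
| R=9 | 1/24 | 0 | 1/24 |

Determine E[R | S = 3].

7

P(S = 3) = 5/24.
Summing R·P(R=x,S=y) over the conditioning event gives 35/24.
E[R | S = 3] = (35/24) / (5/24) = 7.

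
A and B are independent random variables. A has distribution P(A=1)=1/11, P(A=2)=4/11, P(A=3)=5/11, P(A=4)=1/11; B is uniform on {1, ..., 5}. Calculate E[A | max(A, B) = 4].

P(max(A, B) = 4) = 14/55.
Summing A·P(x,y) over outcomes with max(A, B) = 4 gives 8/11.
E[A | max(A, B) = 4] = (8/11) / (14/55) = 20/7.

20/7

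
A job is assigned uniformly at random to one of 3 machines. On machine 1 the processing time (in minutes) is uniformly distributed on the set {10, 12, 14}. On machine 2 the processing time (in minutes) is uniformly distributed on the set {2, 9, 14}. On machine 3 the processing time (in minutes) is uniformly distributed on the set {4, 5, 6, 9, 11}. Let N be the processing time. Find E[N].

E[N | machine 1] = (10+12+14)/3 = 12.
E[N | machine 2] = (2+9+14)/3 = 25/3.
E[N | machine 3] = (4+5+6+9+11)/5 = 7.
E[N] = (1/3)·(12) + (1/3)·(25/3) + (1/3)·(7) = 82/9.

82/9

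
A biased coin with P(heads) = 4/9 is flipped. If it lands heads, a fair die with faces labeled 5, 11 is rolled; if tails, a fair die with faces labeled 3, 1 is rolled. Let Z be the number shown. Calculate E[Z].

E[Z | heads] = (5+11)/2 = 8.
E[Z | tails] = (3+1)/2 = 2.
By the law of total expectation,
E[Z] = (4/9)·(8) + (5/9)·(2) = 14/3.

14/3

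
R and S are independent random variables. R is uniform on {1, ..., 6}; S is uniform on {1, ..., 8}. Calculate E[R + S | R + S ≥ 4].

376/45

P(R + S ≥ 4) = 15/16.
Summing (R+S)·P(x,y) over outcomes with R + S ≥ 4 gives 47/6.
E[R + S | R + S ≥ 4] = (47/6) / (15/16) = 376/45.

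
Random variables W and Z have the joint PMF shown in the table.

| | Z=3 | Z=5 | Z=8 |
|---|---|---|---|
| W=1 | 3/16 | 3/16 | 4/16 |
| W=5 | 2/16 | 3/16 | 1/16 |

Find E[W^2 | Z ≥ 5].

P(Z ≥ 5) = 11/16.
Σ W^2·P over the event = 1·(3/16) + 1·(4/16) + 25·(3/16) + 25·(1/16) = 107/16.
E[W^2 | Z ≥ 5] = (107/16) / (11/16) = 107/11.

107/11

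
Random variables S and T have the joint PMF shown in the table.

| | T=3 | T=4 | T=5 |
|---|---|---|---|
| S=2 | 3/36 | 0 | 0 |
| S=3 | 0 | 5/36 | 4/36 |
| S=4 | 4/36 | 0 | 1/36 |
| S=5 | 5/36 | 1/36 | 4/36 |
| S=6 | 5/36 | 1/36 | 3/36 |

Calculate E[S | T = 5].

P(T = 5) = 1/3.
Σ S·P over the event = 3·(4/36) + 4·(1/36) + 5·(4/36) + 6·(3/36) = 3/2.
E[S | T = 5] = (3/2) / (1/3) = 9/2.

9/2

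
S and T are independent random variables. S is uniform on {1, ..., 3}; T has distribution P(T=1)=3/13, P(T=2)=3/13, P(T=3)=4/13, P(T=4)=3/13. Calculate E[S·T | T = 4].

P(T = 4) = 3/13.
Summing ST·P(x,y) over outcomes with T = 4 gives 24/13.
E[S·T | T = 4] = (24/13) / (3/13) = 8.

8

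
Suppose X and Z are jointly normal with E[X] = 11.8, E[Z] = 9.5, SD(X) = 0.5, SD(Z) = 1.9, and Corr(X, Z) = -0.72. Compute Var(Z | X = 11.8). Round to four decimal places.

The conditional variance in a bivariate normal is σ_Z²(1 − ρ²), independent of x.
Var(Z | X=11.8) = (1.9)²·(1 − (-0.72)²) = 3.61·0.4816 = 1.7386.

1.7386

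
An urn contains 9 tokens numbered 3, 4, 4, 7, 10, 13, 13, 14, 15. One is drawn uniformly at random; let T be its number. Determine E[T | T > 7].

13

P(T > 7) = 5/9.
Σ over the event: 10·1/9 + 13·2/9 + 14·1/9 + 15·1/9 = 65/9.
E[T | T > 7] = (65/9) / (5/9) = 13.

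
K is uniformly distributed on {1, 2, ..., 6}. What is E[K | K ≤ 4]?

Given K ≤ 4, K is equally likely to be any of {1, 2, 3, 4}.
E[K | K ≤ 4] = (1 + 2 + 3 + 4) / 4 = 5/2.

5/2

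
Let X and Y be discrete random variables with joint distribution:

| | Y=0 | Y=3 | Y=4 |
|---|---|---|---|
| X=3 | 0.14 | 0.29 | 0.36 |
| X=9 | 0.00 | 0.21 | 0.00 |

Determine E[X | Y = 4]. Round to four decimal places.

3.0000

P(Y = 4) = 0.36.
Σ X·P over the event = 3·(0.36) = 1.08.
E[X | Y = 4] = (1.08) / (0.36) = 3.0000.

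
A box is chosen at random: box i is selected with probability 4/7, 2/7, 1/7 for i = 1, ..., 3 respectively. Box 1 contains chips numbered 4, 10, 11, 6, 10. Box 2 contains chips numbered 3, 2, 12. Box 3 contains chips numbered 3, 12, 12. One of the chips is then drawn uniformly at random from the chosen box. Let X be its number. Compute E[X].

797/105

E[X | box 1] = (4+10+11+6+10)/5 = 41/5.
E[X | box 2] = (3+2+12)/3 = 17/3.
E[X | box 3] = (3+12+12)/3 = 9.
E[X] = (4/7)·(41/5) + (2/7)·(17/3) + (1/7)·(9) = 797/105.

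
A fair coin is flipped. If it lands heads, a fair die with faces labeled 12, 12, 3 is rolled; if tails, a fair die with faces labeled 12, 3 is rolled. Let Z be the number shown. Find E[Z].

33/4

E[Z | heads] = (12+12+3)/3 = 9.
E[Z | tails] = (12+3)/2 = 15/2.
E[Z] = (1/2)·(9) + (1/2)·(15/2) = 33/4.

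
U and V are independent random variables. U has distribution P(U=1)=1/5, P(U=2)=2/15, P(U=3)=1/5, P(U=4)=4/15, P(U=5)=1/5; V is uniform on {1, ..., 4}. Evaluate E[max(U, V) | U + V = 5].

43/12

P(U + V = 5) = 1/5.
Summing max(U,V)·P(x,y) over outcomes with U + V = 5 gives 43/60.
E[max(U, V) | U + V = 5] = (43/60) / (1/5) = 43/12.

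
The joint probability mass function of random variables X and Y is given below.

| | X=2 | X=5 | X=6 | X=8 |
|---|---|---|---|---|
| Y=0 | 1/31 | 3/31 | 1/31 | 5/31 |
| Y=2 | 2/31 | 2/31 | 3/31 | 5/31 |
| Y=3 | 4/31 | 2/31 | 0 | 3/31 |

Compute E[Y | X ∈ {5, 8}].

P(X ∈ {5, 8}) = 20/31.
Σ Y·P over the event = 0·(3/31) + 2·(2/31) + 3·(2/31) + 0·(5/31) + 2·(5/31) + 3·(3/31) = 29/31.
E[Y | X ∈ {5, 8}] = (29/31) / (20/31) = 29/20.

29/20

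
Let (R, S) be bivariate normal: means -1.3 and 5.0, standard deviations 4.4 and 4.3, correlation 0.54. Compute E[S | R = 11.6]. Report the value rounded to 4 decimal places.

11.8077

E[S | R=x] = μ_S + ρ(σ_S/σ_R)(x − μ_R) for jointly normal variables.
E[S | R=11.6] = 5.0 + (0.54)·(4.3/4.4)·(11.6 − (-1.3)) = 5.0 + (0.52773)·(12.9) = 11.8077.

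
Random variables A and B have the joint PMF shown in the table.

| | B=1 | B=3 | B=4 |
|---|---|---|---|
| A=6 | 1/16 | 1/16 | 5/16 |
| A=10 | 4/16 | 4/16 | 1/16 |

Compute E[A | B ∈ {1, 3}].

46/5

P(B ∈ {1, 3}) = 5/8.
Σ A·P over the event = 6·(1/16) + 6·(1/16) + 10·(4/16) + 10·(4/16) = 23/4.
E[A | B ∈ {1, 3}] = (23/4) / (5/8) = 46/5.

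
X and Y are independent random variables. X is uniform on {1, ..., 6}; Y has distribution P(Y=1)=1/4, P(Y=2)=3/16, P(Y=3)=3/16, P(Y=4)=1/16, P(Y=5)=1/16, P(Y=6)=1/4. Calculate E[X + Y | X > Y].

70/11

P(X > Y) = 11/24.
Summing (X+Y)·P(x,y) over outcomes with X > Y gives 35/12.
E[X + Y | X > Y] = (35/12) / (11/24) = 70/11.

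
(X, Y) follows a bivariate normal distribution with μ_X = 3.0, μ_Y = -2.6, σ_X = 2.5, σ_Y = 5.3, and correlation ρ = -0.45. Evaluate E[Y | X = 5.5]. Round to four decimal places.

E[Y | X=x] = μ_Y + ρ(σ_Y/σ_X)(x − μ_X) for jointly normal variables.
E[Y | X=5.5] = -2.6 + (-0.45)·(5.3/2.5)·(5.5 − (3.0)) = -2.6 + (-0.954)·(2.5) = -4.9850.

-4.9850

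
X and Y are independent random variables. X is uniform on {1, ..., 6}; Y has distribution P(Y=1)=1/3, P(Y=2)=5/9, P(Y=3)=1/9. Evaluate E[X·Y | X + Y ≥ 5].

285/34

P(X + Y ≥ 5) = 17/27.
Summing XY·P(x,y) over outcomes with X + Y ≥ 5 gives 95/18.
E[X·Y | X + Y ≥ 5] = (95/18) / (17/27) = 285/34.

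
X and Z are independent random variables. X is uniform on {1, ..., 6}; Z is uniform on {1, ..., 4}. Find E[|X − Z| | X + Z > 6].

P(X + Z > 6) = 5/12.
Summing |X−Z|·P(x,y) over outcomes with X + Z > 6 gives 11/12.
E[|X − Z| | X + Z > 6] = (11/12) / (5/12) = 11/5.

11/5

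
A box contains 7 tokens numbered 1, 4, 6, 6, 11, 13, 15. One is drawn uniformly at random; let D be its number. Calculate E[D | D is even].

P(D is even) = 3/7.
Σ over the event: 4·1/7 + 6·2/7 = 16/7.
E[D | D is even] = (16/7) / (3/7) = 16/3.

16/3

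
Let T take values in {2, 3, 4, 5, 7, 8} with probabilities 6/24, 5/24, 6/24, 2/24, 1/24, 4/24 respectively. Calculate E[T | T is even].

P(T is even) = 2/3.
Σ over the event: 2·1/4 + 4·1/4 + 8·1/6 = 17/6.
E[T | T is even] = (17/6) / (2/3) = 17/4.

17/4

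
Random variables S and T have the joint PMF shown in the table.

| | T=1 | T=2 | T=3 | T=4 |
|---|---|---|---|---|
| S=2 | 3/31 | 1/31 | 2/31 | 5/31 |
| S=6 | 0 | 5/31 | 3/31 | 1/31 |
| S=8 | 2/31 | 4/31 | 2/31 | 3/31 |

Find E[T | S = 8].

P(S = 8) = 11/31.
Σ T·P over the event = 1·(2/31) + 2·(4/31) + 3·(2/31) + 4·(3/31) = 28/31.
E[T | S = 8] = (28/31) / (11/31) = 28/11.

28/11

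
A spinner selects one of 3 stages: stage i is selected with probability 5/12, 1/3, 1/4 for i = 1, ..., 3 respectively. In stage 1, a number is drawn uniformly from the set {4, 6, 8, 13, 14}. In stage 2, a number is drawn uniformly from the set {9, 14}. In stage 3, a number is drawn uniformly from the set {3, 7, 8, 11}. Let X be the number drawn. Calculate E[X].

E[X | stage 1] = (4+6+8+13+14)/5 = 9.
E[X | stage 2] = (9+14)/2 = 23/2.
E[X | stage 3] = (3+7+8+11)/4 = 29/4.
By the law of total expectation,
E[X] = (5/12)·(9) + (1/3)·(23/2) + (1/4)·(29/4) = 451/48.

451/48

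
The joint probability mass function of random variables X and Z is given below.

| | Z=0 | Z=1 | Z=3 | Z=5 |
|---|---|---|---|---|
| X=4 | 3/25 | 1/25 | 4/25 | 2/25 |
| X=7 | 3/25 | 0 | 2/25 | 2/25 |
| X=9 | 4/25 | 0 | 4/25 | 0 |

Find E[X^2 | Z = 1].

P(Z = 1) = 1/25.
Summing X^2·P(X=x,Z=y) over the conditioning event gives 16/25.
E[X^2 | Z = 1] = (16/25) / (1/25) = 16.

16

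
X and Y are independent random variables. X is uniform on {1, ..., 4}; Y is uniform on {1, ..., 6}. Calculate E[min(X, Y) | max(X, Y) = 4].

Outcomes with max(X, Y) = 4: (1,4), (2,4), (3,4), (4,1), (4,2), (4,3), (4,4), each with probability 1/24.
E[min(X, Y) | max(X, Y) = 4] = (1 + 2 + 3 + 1 + 2 + 3 + 4) / 7 = 16/7.

16/7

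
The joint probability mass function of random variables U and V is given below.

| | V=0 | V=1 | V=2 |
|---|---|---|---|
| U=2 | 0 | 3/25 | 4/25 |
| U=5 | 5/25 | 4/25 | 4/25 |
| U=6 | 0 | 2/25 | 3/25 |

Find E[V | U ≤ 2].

11/7

P(U ≤ 2) = 7/25.
Σ V·P over the event = 1·(3/25) + 2·(4/25) = 11/25.
E[V | U ≤ 2] = (11/25) / (7/25) = 11/7.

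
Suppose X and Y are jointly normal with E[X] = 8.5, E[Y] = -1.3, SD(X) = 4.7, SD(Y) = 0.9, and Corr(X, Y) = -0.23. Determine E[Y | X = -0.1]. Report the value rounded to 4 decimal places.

-0.9212

For a bivariate normal, E[Y | X=x] = μ_Y + ρ·(σ_Y/σ_X)·(x − μ_X).
E[Y | X=-0.1] = -1.3 + (-0.23)·(0.9/4.7)·(-0.1 − (8.5)) = -1.3 + (-0.044043)·(-8.6) = -0.9212.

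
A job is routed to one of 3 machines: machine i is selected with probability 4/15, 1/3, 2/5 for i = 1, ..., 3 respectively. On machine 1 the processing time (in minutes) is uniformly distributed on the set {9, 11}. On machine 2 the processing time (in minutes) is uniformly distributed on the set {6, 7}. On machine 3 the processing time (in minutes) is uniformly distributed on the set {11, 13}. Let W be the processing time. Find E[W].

289/30

E[W | machine 1] = (9+11)/2 = 10.
E[W | machine 2] = (6+7)/2 = 13/2.
E[W | machine 3] = (11+13)/2 = 12.
E[W] = (4/15)·(10) + (1/3)·(13/2) + (2/5)·(12) = 289/30.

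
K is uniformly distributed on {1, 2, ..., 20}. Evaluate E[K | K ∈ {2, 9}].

P(K ∈ {2, 9}) = 1/10.
Σ over the event: 2·1/20 + 9·1/20 = 11/20.
E[K | K ∈ {2, 9}] = (11/20) / (1/10) = 11/2.

11/2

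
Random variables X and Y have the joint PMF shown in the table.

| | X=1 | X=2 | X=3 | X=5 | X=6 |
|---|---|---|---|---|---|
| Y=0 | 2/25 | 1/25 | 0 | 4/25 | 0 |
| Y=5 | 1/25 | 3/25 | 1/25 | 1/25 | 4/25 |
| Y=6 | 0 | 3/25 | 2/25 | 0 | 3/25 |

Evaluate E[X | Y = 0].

24/7

P(Y = 0) = 7/25.
Σ X·P over the event = 1·(2/25) + 2·(1/25) + 5·(4/25) = 24/25.
E[X | Y = 0] = (24/25) / (7/25) = 24/7.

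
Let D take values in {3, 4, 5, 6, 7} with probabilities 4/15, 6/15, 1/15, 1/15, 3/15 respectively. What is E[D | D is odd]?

19/4

P(D is odd) = 8/15.
Σ over the event: 3·4/15 + 5·1/15 + 7·1/5 = 38/15.
E[D | D is odd] = (38/15) / (8/15) = 19/4.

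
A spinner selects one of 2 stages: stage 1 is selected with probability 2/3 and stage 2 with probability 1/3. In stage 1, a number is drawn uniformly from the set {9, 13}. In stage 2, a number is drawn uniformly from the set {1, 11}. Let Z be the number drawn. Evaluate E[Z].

28/3

E[Z | stage 1] = (9+13)/2 = 11.
E[Z | stage 2] = (1+11)/2 = 6.
By the law of total expectation,
E[Z] = (2/3)·(11) + (1/3)·(6) = 28/3.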